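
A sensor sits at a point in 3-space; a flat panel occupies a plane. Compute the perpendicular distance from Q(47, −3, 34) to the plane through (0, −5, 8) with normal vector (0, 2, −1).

22√5/5

The plane has equation n·(r − (0, −5, 8)) = 0, i.e. n·r = -18.
Then n·(47, −3, 34) − (−18) = −22.
|n| = √(0 + 4 + 1) = √5, so the distance is |-22|/√5 = 22√5/5.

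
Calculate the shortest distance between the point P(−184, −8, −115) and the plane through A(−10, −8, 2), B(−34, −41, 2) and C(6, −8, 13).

2

AB = (−24, −33, 0) and AC = (16, 0, 11), so a normal is n = AB × AC = (−363, 264, 528).
Then n·(−184, −8, −115) − 2574 = 1386.
|n| = √(131769 + 69696 + 278784) = 693, so the distance is |1386|/693 = 2.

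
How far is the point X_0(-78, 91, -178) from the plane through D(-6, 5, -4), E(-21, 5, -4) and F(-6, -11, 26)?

DE = (-15, 0, 0) and DF = (0, -16, 30), so a normal is n = DE × DF = (0, 450, 240).
d = |450·91 + 240·(-178) − 1290| / √(0 + 202500 + 57600) = |-3060| / 510 = 6.

6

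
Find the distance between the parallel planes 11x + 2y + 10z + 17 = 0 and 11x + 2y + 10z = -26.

With common normal n = (11, 2, 10) (|n| = 15), the distance is |(-17) − (-26)|/|n| = 9/15 = 3/5.

3/5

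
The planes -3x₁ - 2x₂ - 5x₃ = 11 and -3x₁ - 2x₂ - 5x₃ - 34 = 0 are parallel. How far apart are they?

23√38/38

Both planes have normal n = (-3, -2, -5), |n| = √38. Any point on the first plane is at distance |34 − 11|/|n| = 23/√38 from the second.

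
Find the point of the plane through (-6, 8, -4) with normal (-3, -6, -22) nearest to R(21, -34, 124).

(6, -64, 14)

n = (-3, -6, -22), |n|² = 529, and n·R − 58 = -2645.
t = -2645/529 = -5, so the foot is R − t·n = (21, -34, 124) − (-5)·(-3, -6, -22) = (6, -64, 14).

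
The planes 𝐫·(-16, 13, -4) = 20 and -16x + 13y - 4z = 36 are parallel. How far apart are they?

Both planes have normal n = (-16, 13, -4), |n| = 21. Any point on the first plane is at distance |36 − 20|/|n| = 16/21 from the second.

16/21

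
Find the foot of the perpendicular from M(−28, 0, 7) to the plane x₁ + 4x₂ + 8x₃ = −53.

(-29, -4, -1)

The perpendicular from M has direction n = (1, 4, 8): r = (−28, 0, 7) + μ(1, 4, 8).
Substitute into the plane: n·(M + μn) = -53 gives 28 + 81μ = -53, so μ = -1.
Foot = (−28, 0, 7) + (-1)·(1, 4, 8) = (−29, −4, −1).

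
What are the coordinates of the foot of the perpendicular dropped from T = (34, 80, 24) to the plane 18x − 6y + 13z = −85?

(16, 86, 11)

The perpendicular from T has direction n = (18, −6, 13): r = (34, 80, 24) + λ(18, −6, 13).
Substitute into the plane: n·(T + λn) = -85 gives 444 + 529λ = -85, so λ = -1.
Foot = (34, 80, 24) + (-1)·(18, −6, 13) = (16, 86, 11).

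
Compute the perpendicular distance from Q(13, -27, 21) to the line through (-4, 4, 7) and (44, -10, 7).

√821

A direction vector is d = (48, -14, 0).
AP = (17, -31, 14), and AP × d = (196, 672, 1250).
|AP × d|² = 2052500 and |d|² = 2500, so the distance is √(2052500/2500) = √821.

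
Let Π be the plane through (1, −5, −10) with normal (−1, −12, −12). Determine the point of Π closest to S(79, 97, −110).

n = (−1, −12, −12), |n|² = 289, and n·S − 179 = -102.
t = -102/289 = -6/17, so the foot is S − t·n = (79, 97, −110) − (-6/17)·(−1, −12, −12) = (1337/17, 1577/17, −1942/17).

(1337/17, 1577/17, -1942/17)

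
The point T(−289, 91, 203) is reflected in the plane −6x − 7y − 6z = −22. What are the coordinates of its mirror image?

With n = (−6, −7, −6), the signed offset is (n·T − (-22))/|n|² = -99/121 = -9/11.
T' = T − 2t·n = (−289, 91, 203) − (-18/11)·(−6, −7, −6) = (−3287/11, 875/11, 2125/11).

(-3287/11, 875/11, 2125/11)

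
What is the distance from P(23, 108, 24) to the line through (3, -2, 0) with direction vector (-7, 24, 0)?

Direction vector d = (-7, 24, 0).
AP = (20, 110, 24); AP·d = 2500, |AP|² = 13076, |d|² = 625.
distance² = |AP|² − (AP·d)²/|d|² = 13076 − 6250000/625 = 3076, so the distance is 2√769.

2√769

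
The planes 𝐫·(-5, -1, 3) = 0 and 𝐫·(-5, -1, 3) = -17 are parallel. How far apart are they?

17/√35

Both planes have normal n = (-5, -1, 3), |n| = √35. Any point on the first plane is at distance |(-17) − 0|/|n| = 17/√35 from the second.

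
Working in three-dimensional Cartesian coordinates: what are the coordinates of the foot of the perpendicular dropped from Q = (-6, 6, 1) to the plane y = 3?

(-6, 3, 1)

n = (0, 1, 0), |n|² = 1, and n·Q − 3 = 3.
t = 3/1 = 3, so the foot is Q − t·n = (-6, 6, 1) − 3·(0, 1, 0) = (-6, 3, 1).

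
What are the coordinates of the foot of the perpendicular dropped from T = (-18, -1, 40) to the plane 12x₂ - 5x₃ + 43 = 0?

(-18, 11, 35)

n = (0, 12, -5), |n|² = 169, and n·T − (-43) = -169.
t = -169/169 = -1, so the foot is T − t·n = (-18, -1, 40) − (-1)·(0, 12, -5) = (-18, 11, 35).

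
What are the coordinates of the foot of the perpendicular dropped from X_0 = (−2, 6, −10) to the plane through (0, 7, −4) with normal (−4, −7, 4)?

(-22/9, 47/9, -86/9)

The perpendicular from X_0 has direction n = (−4, −7, 4): r = (−2, 6, −10) + t(−4, −7, 4).
Substitute into the plane: n·(X_0 + tn) = -65 gives -74 + 81t = -65, so t = 1/9.
Foot = (−2, 6, −10) + (1/9)·(−4, −7, 4) = (−22/9, 47/9, −86/9).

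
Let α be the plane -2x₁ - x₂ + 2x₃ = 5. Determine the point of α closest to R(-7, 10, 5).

(-5, 11, 3)

n = (-2, -1, 2), |n|² = 9, and n·R − 5 = 9.
t = 9/9 = 1, so the foot is R − t·n = (-7, 10, 5) − 1·(-2, -1, 2) = (-5, 11, 3).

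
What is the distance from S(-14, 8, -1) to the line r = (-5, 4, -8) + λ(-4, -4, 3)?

Direction vector d = (-4, -4, 3).
AP = (-9, 4, 7); AP·d = 41, |AP|² = 146, |d|² = 41.
distance² = |AP|² − (AP·d)²/|d|² = 146 − 1681/41 = 105, so the distance is √105.

√105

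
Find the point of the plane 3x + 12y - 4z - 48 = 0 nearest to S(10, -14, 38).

(16, 10, 30)

The perpendicular from S has direction n = (3, 12, -4): r = (10, -14, 38) + λ(3, 12, -4).
Substitute into the plane: n·(S + λn) = 48 gives -290 + 169λ = 48, so λ = 2.
Foot = (10, -14, 38) + 2·(3, 12, -4) = (16, 10, 30).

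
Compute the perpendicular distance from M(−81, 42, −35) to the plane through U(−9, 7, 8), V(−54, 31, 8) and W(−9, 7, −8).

UV = (−45, 24, 0) and UW = (0, 0, −16), so a normal is n = UV × UW = (−384, −720, 0).
Then n·(−81, 42, −35) − (−1584) = 2448.
|n| = √(147456 + 518400 + 0) = 816, so the distance is |2448|/816 = 3.

3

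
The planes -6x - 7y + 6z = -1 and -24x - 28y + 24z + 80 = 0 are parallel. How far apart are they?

19/11

Divide the second equation by 4 to match normals: -6x - 7y + 6z = -20.
Both planes have normal n = (-6, -7, 6), |n| = 11. Any point on the first plane is at distance |(-20) − (-1)|/|n| = 19/11 from the second.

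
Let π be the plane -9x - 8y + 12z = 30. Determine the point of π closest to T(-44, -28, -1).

(-26, -12, -25)

n = (-9, -8, 12), |n|² = 289, and n·T − 30 = 578.
t = 578/289 = 2, so the foot is T − t·n = (-44, -28, -1) − 2·(-9, -8, 12) = (-26, -12, -25).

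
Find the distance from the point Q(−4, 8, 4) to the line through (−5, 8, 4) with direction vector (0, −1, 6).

Direction vector d = (0, −1, 6).
AP = (1, 0, 0); AP·d = 0, |AP|² = 1, |d|² = 37.
distance² = |AP|² − (AP·d)²/|d|² = 1 − 0/37 = 1, so the distance is 1.

1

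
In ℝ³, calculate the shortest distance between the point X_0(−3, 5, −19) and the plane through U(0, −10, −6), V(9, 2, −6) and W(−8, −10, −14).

5/√41

UV = (9, 12, 0) and UW = (−8, 0, −8), so a normal is n = UV × UW = (−96, 72, 96).
Then n·(−3, 5, −19) − (−1296) = 120.
|n| = √(9216 + 5184 + 9216) = 24√41, so the distance is |120|/(24√41) = 5/√41.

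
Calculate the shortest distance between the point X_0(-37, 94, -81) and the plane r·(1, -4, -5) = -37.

29/√42

d = |1·(-37) + (-4)·94 + (-5)·(-81) − (-37)| / √(1 + 16 + 25) = |29| / √42 = 29/√42.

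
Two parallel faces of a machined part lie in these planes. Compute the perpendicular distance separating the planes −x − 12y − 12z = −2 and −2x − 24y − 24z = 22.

Divide the second equation by 2 to match normals: −x − 12y − 12z = 11.
With common normal n = (−1, −12, −12) (|n| = 17), the distance is |(-2) − 11|/|n| = 13/17.

13/17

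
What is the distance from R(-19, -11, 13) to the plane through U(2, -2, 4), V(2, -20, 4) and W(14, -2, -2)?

3/√5

UV = (0, -18, 0) and UW = (12, 0, -6), so a normal is n = UV × UW = (108, 0, 216).
n = (108, 0, 216); n·P − 1080 = -324; |n| = 108√5; distance = 324/(108√5) = 3/√5.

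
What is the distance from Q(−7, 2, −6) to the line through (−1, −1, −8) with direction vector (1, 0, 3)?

7

Direction vector d = (1, 0, 3).
AP = (−6, 3, 2), and AP × d = (9, 20, −3).
|AP × d|² = 490 and |d|² = 10, so the distance is √(490/10) = √49 = 7.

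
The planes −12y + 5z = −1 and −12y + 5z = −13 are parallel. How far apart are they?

With common normal n = (0, −12, 5) (|n| = 13), the distance is |(-1) − (-13)|/|n| = 12/13.

12/13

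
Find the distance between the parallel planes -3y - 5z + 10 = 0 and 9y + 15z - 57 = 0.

9/√34

Divide the second equation by -3 to match normals: -3y - 5z = -19.
With common normal n = (0, -3, -5) (|n| = √34), the distance is |(-10) − (-19)|/|n| = 9/√34.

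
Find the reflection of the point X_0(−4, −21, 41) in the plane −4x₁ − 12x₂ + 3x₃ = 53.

n = (−4, −12, 3), |n|² = 169, n·X_0 − 53 = 338, so t = 338/169 = 2.
Foot F = X_0 − 2·n = (4, 3, 35); the reflection is 2F − X_0 = (12, 27, 29).

(12, 27, 29)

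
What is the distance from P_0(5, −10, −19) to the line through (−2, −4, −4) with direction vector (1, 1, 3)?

√134

Direction vector d = (1, 1, 3).
AP = (7, −6, −15), and AP × d = (−3, −36, 13).
|AP × d|² = 1474 and |d|² = 11, so the distance is √(1474/11) = √134.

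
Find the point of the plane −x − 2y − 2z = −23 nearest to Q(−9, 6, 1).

The perpendicular from Q has direction n = (−1, −2, −2): r = (−9, 6, 1) + t(−1, −2, −2).
Substitute into the plane: n·(Q + tn) = -23 gives -5 + 9t = -23, so t = -2.
Foot = (−9, 6, 1) + (-2)·(−1, −2, −2) = (−7, 10, 5).

(-7, 10, 5)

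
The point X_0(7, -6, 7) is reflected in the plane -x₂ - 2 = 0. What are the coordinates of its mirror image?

n = (0, -1, 0), |n|² = 1, n·X_0 − 2 = 4, so t = 4/1 = 4.
Foot F = X_0 − 4·n = (7, -2, 7); the reflection is 2F − X_0 = (7, 2, 7).

(7, 2, 7)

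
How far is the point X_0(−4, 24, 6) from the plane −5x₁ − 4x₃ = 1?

Normal vector n = (−5, 0, −4), and n·(−4, 24, 6) − 1 = −5.
|n| = √(25 + 0 + 16) = √41, so the distance is |-5|/√41 = 5/√41.

5√41/41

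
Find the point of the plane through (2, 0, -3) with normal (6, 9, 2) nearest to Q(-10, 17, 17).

n = (6, 9, 2), |n|² = 121, and n·Q − 6 = 121.
t = 121/121 = 1, so the foot is Q − t·n = (-10, 17, 17) − 1·(6, 9, 2) = (-16, 8, 15).

(-16, 8, 15)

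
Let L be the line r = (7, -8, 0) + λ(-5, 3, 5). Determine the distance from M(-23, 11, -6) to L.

Direction vector d = (-5, 3, 5).
AP = (-30, 19, -6), and AP × d = (113, 180, 5).
|AP × d|² = 45194 and |d|² = 59, so the distance is √(45194/59) = √766.

√766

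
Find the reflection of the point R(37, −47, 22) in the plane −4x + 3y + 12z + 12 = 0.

(473/13, -605/13, 310/13)

n = (−4, 3, 12), |n|² = 169, n·R − (-12) = -13, so t = -13/169 = -1/13.
Foot F = R − (-1/13)·n = (477/13, −608/13, 298/13); the reflection is 2F − R = (473/13, −605/13, 310/13).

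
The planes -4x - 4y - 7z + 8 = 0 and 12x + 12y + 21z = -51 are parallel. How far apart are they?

Divide the second equation by -3 to match normals: -4x - 4y - 7z = 17.
Both planes have normal n = (-4, -4, -7), |n| = 9. Any point on the first plane is at distance |17 − (-8)|/|n| = 25/9 from the second.

25/9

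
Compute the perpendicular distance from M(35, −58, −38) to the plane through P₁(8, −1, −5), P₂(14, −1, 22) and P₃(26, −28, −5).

3

P₁P₂ = (6, 0, 27) and P₁P₃ = (18, −27, 0), so a normal is n = P₁P₂ × P₁P₃ = (729, 486, −162).
Then n·(35, −58, −38) − 6156 = −2673.
|n| = √(531441 + 236196 + 26244) = 891, so the distance is |-2673|/891 = 3.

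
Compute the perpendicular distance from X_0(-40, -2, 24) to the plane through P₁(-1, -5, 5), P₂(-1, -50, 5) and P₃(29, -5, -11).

P₁P₂ = (0, -45, 0) and P₁P₃ = (30, 0, -16), so a normal is n = P₁P₂ × P₁P₃ = (720, 0, 1350).
d = |720·(-40) + 1350·24 − 6030| / √(518400 + 0 + 1822500) = |-2430| / 1530 = 27/17.

27/17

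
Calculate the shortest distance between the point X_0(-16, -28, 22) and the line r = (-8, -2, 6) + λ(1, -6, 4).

Direction vector d = (1, -6, 4).
AP = (-8, -26, 16); AP·d = 212, |AP|² = 996, |d|² = 53.
distance² = |AP|² − (AP·d)²/|d|² = 996 − 44944/53 = 148, so the distance is 2√37.

2√37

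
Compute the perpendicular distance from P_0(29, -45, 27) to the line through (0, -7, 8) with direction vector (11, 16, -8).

21√5

Direction vector d = (11, 16, -8).
AP = (29, -38, 19); AP·d = -441, |AP|² = 2646, |d|² = 441.
distance² = |AP|² − (AP·d)²/|d|² = 2646 − 194481/441 = 2205, so the distance is 21√5.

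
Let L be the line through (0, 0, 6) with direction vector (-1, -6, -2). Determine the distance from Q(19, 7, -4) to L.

Direction vector d = (-1, -6, -2).
AP = (19, 7, -10), and AP × d = (-74, 48, -107).
|AP × d|² = 19229 and |d|² = 41, so the distance is √(19229/41) = √469.

√469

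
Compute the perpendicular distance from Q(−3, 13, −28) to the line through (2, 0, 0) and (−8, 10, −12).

A direction vector is d = (−10, 10, −12).
AP = (−5, 13, −28), and AP × d = (124, 220, 80).
|AP × d|² = 70176 and |d|² = 344, so the distance is √(70176/344) = √204 = 2√51.

2√51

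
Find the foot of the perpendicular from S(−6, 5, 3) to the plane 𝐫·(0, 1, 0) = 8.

(-6, 8, 3)

n = (0, 1, 0), |n|² = 1, and n·S − 8 = -3.
t = -3/1 = -3, so the foot is S − t·n = (−6, 5, 3) − (-3)·(0, 1, 0) = (−6, 8, 3).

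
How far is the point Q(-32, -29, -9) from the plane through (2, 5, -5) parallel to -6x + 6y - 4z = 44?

Parallel planes share the normal n = (-6, 6, -4); since (2, 5, -5) lies on the plane, its equation is -6x + 6y - 4z = 38.
Then n·(-32, -29, -9) - 38 = 16.
|n| = √(36 + 36 + 16) = 2√22, so the distance is |16|/(2√22) = 8/√22.

8/√22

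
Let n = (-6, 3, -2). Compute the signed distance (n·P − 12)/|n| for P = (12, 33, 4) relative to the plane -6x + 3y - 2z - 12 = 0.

n·P − 12 = 7.
|n| = 7, so the signed distance is 7/7 = 1.

1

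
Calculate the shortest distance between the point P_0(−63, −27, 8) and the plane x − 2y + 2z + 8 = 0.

Normal vector n = (1, −2, 2), and n·(−63, −27, 8) − (−8) = 15.
|n| = √(1 + 4 + 4) = 3, so the distance is |15|/3 = 5.

5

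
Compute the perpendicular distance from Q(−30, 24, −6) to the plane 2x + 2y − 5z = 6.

12/√33

d = |2·(-30) + 2·24 + (-5)·(-6) − 6| / √(4 + 4 + 25) = |12| / √33 = 4√33/11.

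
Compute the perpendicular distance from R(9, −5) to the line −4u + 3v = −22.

29/5

The normal to the line is n = (−4, 3) with |n| = 5.
|n·R − (-22)| = |-51 − (-22)| = 29, so the distance is 29/5.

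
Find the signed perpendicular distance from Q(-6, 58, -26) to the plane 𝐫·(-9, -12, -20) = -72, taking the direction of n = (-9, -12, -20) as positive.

-2

n·Q − (-72) = -50.
|n| = 25, so the signed distance is -50/25 = -2.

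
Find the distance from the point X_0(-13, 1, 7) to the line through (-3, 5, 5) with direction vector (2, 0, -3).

Direction vector d = (2, 0, -3).
AP = (-10, -4, 2), and AP × d = (12, -26, 8).
|AP × d|² = 884 and |d|² = 13, so the distance is √(884/13) = √68 = 2√17.

2√17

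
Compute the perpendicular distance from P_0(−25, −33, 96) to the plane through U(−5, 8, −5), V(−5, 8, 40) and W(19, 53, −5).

UV = (0, 0, 45) and UW = (24, 45, 0), so a normal is n = UV × UW = (−2025, 1080, 0).
Then n·(−25, −33, 96) − 18765 = −3780.
|n| = √(4100625 + 1166400 + 0) = 2295, so the distance is |-3780|/2295 = 28/17.

28/17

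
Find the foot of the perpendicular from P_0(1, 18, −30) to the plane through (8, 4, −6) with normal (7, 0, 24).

n = (7, 0, 24), |n|² = 625, and n·P_0 − (-88) = -625.
t = -625/625 = -1, so the foot is P_0 − t·n = (1, 18, −30) − (-1)·(7, 0, 24) = (8, 18, −6).

(8, 18, -6)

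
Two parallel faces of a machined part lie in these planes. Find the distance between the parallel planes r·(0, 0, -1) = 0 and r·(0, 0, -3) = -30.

10

Divide the second equation by 3 to match normals: -z = -10.
Both planes have normal n = (0, 0, -1), |n| = 1. Any point on the first plane is at distance |(-10) − 0|/|n| = 10/1 = 10 from the second.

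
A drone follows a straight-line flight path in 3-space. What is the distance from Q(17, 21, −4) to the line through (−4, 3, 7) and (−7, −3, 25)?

√517

A direction vector is d = (−3, −6, 18).
AP = (21, 18, −11), and AP × d = (258, −345, −72).
|AP × d|² = 190773 and |d|² = 369, so the distance is √(190773/369) = √517.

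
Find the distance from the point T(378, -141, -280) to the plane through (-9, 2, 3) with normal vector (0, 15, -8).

The plane has equation n·(r − (-9, 2, 3)) = 0, i.e. n·r = 6.
n = (0, 15, -8); n·P − 6 = 119; |n| = 17; distance = 119/17 = 7.

7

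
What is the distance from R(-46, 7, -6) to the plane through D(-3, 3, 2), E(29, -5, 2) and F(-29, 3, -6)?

DE = (32, -8, 0) and DF = (-26, 0, -8), so a normal is n = DE × DF = (64, 256, -208).
Then n·(-46, 7, -6) - 160 = -64.
|n| = √(4096 + 65536 + 43264) = 336, so the distance is |-64|/336 = 4/21.

4/21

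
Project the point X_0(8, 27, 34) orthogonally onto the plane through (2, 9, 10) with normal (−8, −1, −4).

(-8, 25, 26)

n = (−8, −1, −4), |n|² = 81, and n·X_0 − (-65) = -162.
t = -162/81 = -2, so the foot is X_0 − t·n = (8, 27, 34) − (-2)·(−8, −1, −4) = (−8, 25, 26).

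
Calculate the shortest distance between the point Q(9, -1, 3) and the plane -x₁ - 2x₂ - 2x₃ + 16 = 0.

1

Normal vector n = (-1, -2, -2), and n·(9, -1, 3) - (-16) = 3.
|n| = √(1 + 4 + 4) = 3, so the distance is |3|/3 = 1.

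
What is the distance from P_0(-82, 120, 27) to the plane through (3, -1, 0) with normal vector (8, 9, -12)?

5

The plane has equation n·(r − (3, -1, 0)) = 0, i.e. n·r = 15.
Then n·(-82, 120, 27) - 15 = 85.
|n| = √(64 + 81 + 144) = 17, so the distance is |85|/17 = 5.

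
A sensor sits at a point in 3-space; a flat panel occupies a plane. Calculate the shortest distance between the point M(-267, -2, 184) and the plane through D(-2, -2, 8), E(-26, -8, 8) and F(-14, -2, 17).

7

DE = (-24, -6, 0) and DF = (-12, 0, 9), so a normal is n = DE × DF = (-54, 216, -72).
Then n·(-267, -2, 184) - (-900) = 1638.
|n| = √(2916 + 46656 + 5184) = 234, so the distance is |1638|/234 = 7.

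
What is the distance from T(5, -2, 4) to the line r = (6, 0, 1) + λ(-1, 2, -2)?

√5

Direction vector d = (-1, 2, -2).
AP = (-1, -2, 3); AP·d = -9, |AP|² = 14, |d|² = 9.
distance² = |AP|² − (AP·d)²/|d|² = 14 − 81/9 = 5, so the distance is √5.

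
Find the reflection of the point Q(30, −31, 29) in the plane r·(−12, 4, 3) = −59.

n = (−12, 4, 3), |n|² = 169, n·Q − (-59) = -338, so t = -338/169 = -2.
Foot F = Q − (-2)·n = (6, −23, 35); the reflection is 2F − Q = (−18, −15, 41).

(-18, -15, 41)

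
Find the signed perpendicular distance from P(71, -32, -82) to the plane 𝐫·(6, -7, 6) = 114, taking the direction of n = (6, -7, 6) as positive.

n·P − 114 = 44.
|n| = 11, so the signed distance is 44/11 = 4.

4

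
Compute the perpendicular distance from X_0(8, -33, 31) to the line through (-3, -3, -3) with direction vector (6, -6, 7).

√241

Direction vector d = (6, -6, 7).
AP = (11, -30, 34), and AP × d = (-6, 127, 114).
|AP × d|² = 29161 and |d|² = 121, so the distance is √(29161/121) = √241.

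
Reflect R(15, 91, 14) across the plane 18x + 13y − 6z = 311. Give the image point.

(-57, 39, 38)

n = (18, 13, −6), |n|² = 529, n·R − 311 = 1058, so t = 1058/529 = 2.
Foot F = R − 2·n = (−21, 65, 26); the reflection is 2F − R = (−57, 39, 38).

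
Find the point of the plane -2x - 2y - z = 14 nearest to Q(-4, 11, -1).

(-10, 5, -4)

n = (-2, -2, -1), |n|² = 9, and n·Q − 14 = -27.
t = -27/9 = -3, so the foot is Q − t·n = (-4, 11, -1) − (-3)·(-2, -2, -1) = (-10, 5, -4).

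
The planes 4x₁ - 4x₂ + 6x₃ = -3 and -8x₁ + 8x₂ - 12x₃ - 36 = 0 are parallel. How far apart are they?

15√17/34

Divide the second equation by -2 to match normals: 4x₁ - 4x₂ + 6x₃ = -18.
Both planes have normal n = (4, -4, 6), |n| = 2√17. Any point on the first plane is at distance |(-18) − (-3)|/|n| = 15/(2√17) = 15√17/34 from the second.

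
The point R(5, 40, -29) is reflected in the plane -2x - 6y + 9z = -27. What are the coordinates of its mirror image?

(-11, -8, 43)

With n = (-2, -6, 9), the signed offset is (n·R − (-27))/|n|² = -484/121 = -4.
R' = R − 2t·n = (5, 40, -29) − (-8)·(-2, -6, 9) = (-11, -8, 43).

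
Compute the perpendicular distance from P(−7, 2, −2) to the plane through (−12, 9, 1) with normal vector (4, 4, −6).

The plane has equation n·(r − (−12, 9, 1)) = 0, i.e. n·r = -18.
Then n·(−7, 2, −2) − (−18) = 10.
|n| = √(16 + 16 + 36) = 2√17, so the distance is |10|/(2√17) = 5√17/17.

5√17/17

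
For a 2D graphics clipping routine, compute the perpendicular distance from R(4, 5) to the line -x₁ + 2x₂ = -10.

d = |(-1)·4 + 2·5 − (-10)| / √(1 + 4) = |16|/√5 = 16/√5.

16√5/5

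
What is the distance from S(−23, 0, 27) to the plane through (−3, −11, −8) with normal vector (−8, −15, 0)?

The plane has equation n·(r − (−3, −11, −8)) = 0, i.e. n·r = 189.
Then n·(−23, 0, 27) − 189 = −5.
|n| = √(64 + 225 + 0) = 17, so the distance is |-5|/17 = 5/17.

5/17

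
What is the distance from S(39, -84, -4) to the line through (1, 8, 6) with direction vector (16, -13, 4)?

6√82

Direction vector d = (16, -13, 4).
AP = (38, -92, -10); AP·d = 1764, |AP|² = 10008, |d|² = 441.
distance² = |AP|² − (AP·d)²/|d|² = 10008 − 3111696/441 = 2952, so the distance is 6√82.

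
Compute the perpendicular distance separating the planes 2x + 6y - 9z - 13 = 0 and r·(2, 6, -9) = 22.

With common normal n = (2, 6, -9) (|n| = 11), the distance is |13 − 22|/|n| = 9/11.

9/11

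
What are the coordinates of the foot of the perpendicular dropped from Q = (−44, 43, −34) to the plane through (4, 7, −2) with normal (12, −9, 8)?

(4, 7, -2)

The perpendicular from Q has direction n = (12, −9, 8): r = (−44, 43, −34) + t(12, −9, 8).
Substitute into the plane: n·(Q + tn) = -31 gives -1187 + 289t = -31, so t = 4.
Foot = (−44, 43, −34) + 4·(12, −9, 8) = (4, 7, −2).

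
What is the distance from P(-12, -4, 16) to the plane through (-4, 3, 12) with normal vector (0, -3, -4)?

The plane has equation n·(r − (-4, 3, 12)) = 0, i.e. n·r = -57.
n = (0, -3, -4); n·P − (-57) = 5; |n| = 5; distance = 5/5 = 1.

1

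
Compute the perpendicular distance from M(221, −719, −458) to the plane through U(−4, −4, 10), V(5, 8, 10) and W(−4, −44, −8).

UV = (9, 12, 0) and UW = (0, −40, −18), so a normal is n = UV × UW = (−216, 162, −360).
Then n·(221, −719, −458) − (−3384) = 4050.
|n| = √(46656 + 26244 + 129600) = 450, so the distance is |4050|/450 = 9.

9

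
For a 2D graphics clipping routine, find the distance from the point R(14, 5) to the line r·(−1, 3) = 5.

4/√10

The normal to the line is n = (−1, 3) with |n| = √10.
|n·R − 5| = |1 − 5| = 4, so the distance is 4/√10.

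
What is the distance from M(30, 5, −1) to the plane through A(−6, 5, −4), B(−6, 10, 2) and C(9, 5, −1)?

AB = (0, 5, 6) and AC = (15, 0, 3), so a normal is n = AB × AC = (15, 90, −75).
Then n·(30, 5, −1) − 660 = 315.
|n| = √(225 + 8100 + 5625) = 15√62, so the distance is |315|/(15√62) = 21√62/62.

21√62/62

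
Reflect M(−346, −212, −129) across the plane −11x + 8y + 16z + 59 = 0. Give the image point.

(-7156/21, -4532/21, -2869/21)

With n = (−11, 8, 16), the signed offset is (n·M − (-59))/|n|² = 105/441 = 5/21.
M' = M − 2t·n = (−346, −212, −129) − (10/21)·(−11, 8, 16) = (−7156/21, −4532/21, −2869/21).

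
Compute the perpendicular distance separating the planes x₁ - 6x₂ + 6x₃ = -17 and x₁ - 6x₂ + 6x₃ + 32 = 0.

Both planes have normal n = (1, -6, 6), |n| = √73. Any point on the first plane is at distance |(-32) − (-17)|/|n| = 15/√73 from the second.

15√73/73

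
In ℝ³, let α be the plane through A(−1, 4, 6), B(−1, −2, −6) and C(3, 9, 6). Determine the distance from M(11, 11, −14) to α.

8/(3√5)

AB = (0, −6, −12) and AC = (4, 5, 0), so a normal is n = AB × AC = (60, −48, 24).
n = (60, −48, 24); n·P − (-108) = -96; |n| = 36√5; distance = 96/(36√5) = 8√5/15.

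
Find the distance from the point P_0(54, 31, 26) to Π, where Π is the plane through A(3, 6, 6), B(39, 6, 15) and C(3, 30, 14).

AB = (36, 0, 9) and AC = (0, 24, 8), so a normal is n = AB × AC = (-216, -288, 864).
Then n·(54, 31, 26) - 2808 = -936.
|n| = √(46656 + 82944 + 746496) = 936, so the distance is |-936|/936 = 1.

1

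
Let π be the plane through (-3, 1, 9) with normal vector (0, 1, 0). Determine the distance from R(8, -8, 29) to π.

The plane has equation n·(r − (-3, 1, 9)) = 0, i.e. n·r = 1.
Then n·(8, -8, 29) - 1 = -9.
|n| = √(0 + 1 + 0) = 1, so the distance is |-9|/1 = 9.

9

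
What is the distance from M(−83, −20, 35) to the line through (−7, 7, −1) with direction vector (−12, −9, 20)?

8√34

Direction vector d = (−12, −9, 20).
AP = (−76, −27, 36); AP·d = 1875, |AP|² = 7801, |d|² = 625.
distance² = |AP|² − (AP·d)²/|d|² = 7801 − 3515625/625 = 2176, so the distance is 8√34.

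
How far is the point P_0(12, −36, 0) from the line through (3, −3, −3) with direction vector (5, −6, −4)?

Direction vector d = (5, −6, −4).
AP = (9, −33, 3), and AP × d = (150, 51, 111).
|AP × d|² = 37422 and |d|² = 77, so the distance is √(37422/77) = √486 = 9√6.

9√6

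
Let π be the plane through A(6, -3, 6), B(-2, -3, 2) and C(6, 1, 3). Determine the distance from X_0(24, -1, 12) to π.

AB = (-8, 0, -4) and AC = (0, 4, -3), so a normal is n = AB × AC = (16, -24, -32).
Then n·(24, -1, 12) - (-24) = 48.
|n| = √(256 + 576 + 1024) = 8√29, so the distance is |48|/(8√29) = 6√29/29.

6/√29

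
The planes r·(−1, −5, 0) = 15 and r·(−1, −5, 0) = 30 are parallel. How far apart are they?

15√26/26

With common normal n = (−1, −5, 0) (|n| = √26), the distance is |15 − 30|/|n| = 15/√26.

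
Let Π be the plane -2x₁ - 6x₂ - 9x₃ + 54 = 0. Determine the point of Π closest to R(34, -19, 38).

(30, -31, 20)

n = (-2, -6, -9), |n|² = 121, and n·R − (-54) = -242.
t = -242/121 = -2, so the foot is R − t·n = (34, -19, 38) − (-2)·(-2, -6, -9) = (30, -31, 20).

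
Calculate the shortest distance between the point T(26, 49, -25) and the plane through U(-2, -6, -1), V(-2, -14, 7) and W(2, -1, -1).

16/√57

UV = (0, -8, 8) and UW = (4, 5, 0), so a normal is n = UV × UW = (-40, 32, 32).
n = (-40, 32, 32); n·P − (-144) = -128; |n| = 8√57; distance = 128/(8√57) = 16√57/57.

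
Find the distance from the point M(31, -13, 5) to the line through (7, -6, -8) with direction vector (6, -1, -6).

Direction vector d = (6, -1, -6).
AP = (24, -7, 13), and AP × d = (55, 222, 18).
|AP × d|² = 52633 and |d|² = 73, so the distance is √(52633/73) = √721.

√721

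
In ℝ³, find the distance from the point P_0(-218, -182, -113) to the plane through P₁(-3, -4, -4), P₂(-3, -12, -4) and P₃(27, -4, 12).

P₁P₂ = (0, -8, 0) and P₁P₃ = (30, 0, 16), so a normal is n = P₁P₂ × P₁P₃ = (-128, 0, 240).
Then n·(-218, -182, -113) - (-576) = 1360.
|n| = √(16384 + 0 + 57600) = 272, so the distance is |1360|/272 = 5.

5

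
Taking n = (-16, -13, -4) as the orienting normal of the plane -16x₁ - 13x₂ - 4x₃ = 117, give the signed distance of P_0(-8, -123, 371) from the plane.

6

n·P_0 − 117 = 126.
|n| = 21, so the signed distance is 126/21 = 6.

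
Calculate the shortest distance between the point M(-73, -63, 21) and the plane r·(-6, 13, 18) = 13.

Normal vector n = (-6, 13, 18), and n·(-73, -63, 21) - 13 = -16.
|n| = √(36 + 169 + 324) = 23, so the distance is |-16|/23 = 16/23.

16/23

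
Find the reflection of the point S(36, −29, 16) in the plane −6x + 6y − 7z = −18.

(-12, 19, -40)

With n = (−6, 6, −7), the signed offset is (n·S − (-18))/|n|² = -484/121 = -4.
S' = S − 2t·n = (36, −29, 16) − (-8)·(−6, 6, −7) = (−12, 19, −40).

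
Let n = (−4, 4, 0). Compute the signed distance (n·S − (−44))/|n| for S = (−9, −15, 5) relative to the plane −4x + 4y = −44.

n·S − (-44) = 20.
|n| = 4√2, so the signed distance is 5√2/2.

5√2/2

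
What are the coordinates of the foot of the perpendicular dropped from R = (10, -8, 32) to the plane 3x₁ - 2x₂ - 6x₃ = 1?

The perpendicular from R has direction n = (3, -2, -6): r = (10, -8, 32) + μ(3, -2, -6).
Substitute into the plane: n·(R + μn) = 1 gives -146 + 49μ = 1, so μ = 3.
Foot = (10, -8, 32) + 3·(3, -2, -6) = (19, -14, 14).

(19, -14, 14)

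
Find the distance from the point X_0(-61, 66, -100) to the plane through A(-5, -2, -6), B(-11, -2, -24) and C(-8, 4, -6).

AB = (-6, 0, -18) and AC = (-3, 6, 0), so a normal is n = AB × AC = (108, 54, -36).
Then n·(-61, 66, -100) - (-432) = 1008.
|n| = √(11664 + 2916 + 1296) = 126, so the distance is |1008|/126 = 8.

8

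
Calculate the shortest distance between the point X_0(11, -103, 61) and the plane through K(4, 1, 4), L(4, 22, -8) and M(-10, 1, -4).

5

KL = (0, 21, -12) and KM = (-14, 0, -8), so a normal is n = KL × KM = (-168, 168, 294).
Then n·(11, -103, 61) - 672 = -1890.
|n| = √(28224 + 28224 + 86436) = 378, so the distance is |-1890|/378 = 5.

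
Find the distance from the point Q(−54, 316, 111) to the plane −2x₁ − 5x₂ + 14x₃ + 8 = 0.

Normal vector n = (−2, −5, 14), and n·(−54, 316, 111) − (−8) = 90.
|n| = √(4 + 25 + 196) = 15, so the distance is |90|/15 = 6.

6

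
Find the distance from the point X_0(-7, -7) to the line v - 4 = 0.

11

The normal to the line is n = (0, 1) with |n| = 1.
|n·X_0 − 4| = |-7 − 4| = 11, so the distance is 11/1 = 11.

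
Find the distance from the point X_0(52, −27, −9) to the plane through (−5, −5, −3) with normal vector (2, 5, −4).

28/(3√5)

The plane has equation n·(r − (−5, −5, −3)) = 0, i.e. n·r = -23.
Then n·(52, −27, −9) − (−23) = 28.
|n| = √(4 + 25 + 16) = 3√5, so the distance is |28|/(3√5) = 28/(3√5).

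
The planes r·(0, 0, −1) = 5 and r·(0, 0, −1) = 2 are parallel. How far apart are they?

Both planes have normal n = (0, 0, −1), |n| = 1. Any point on the first plane is at distance |2 − 5|/|n| = 3/1 = 3 from the second.

3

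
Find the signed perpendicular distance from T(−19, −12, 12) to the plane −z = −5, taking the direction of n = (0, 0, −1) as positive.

-7

n·T − (-5) = -7.
|n| = 1, so the signed distance is -7/1 = -7.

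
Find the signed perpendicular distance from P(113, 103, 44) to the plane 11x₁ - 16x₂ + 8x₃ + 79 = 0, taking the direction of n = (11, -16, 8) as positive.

26/21

n·P − (-79) = 26.
|n| = 21, so the signed distance is 26/21.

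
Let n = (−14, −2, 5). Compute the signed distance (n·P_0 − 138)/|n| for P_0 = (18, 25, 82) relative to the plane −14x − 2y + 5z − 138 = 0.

n·P_0 − 138 = -30.
|n| = 15, so the signed distance is -30/15 = -2.

-2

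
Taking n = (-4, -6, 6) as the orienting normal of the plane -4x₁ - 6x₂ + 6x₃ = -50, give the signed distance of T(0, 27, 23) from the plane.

13/√22

n·T − (-50) = 26.
|n| = 2√22, so the signed distance is 13/√22.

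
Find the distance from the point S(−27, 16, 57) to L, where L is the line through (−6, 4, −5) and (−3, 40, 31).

2√457

A direction vector is d = (3, 36, 36).
AP = (−21, 12, 62); AP·d = 2601, |AP|² = 4429, |d|² = 2601.
distance² = |AP|² − (AP·d)²/|d|² = 4429 − 6765201/2601 = 1828, so the distance is 2√457.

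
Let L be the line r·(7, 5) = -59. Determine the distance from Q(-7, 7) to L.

The normal to the line is n = (7, 5) with |n| = √74.
|n·Q − (-59)| = |-14 − (-59)| = 45, so the distance is 45/√74 = 45√74/74.

45/√74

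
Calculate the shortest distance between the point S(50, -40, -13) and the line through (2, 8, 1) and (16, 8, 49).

A direction vector is d = (14, 0, 48).
AP = (48, -48, -14); AP·d = 0, |AP|² = 4804, |d|² = 2500.
distance² = |AP|² − (AP·d)²/|d|² = 4804 − 0/2500 = 4804, so the distance is 2√1201.

2√1201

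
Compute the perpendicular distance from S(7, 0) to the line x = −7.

14

d = |1·7 + 0·0 − (-7)| / √(1 + 0) = |14|/1 = 14.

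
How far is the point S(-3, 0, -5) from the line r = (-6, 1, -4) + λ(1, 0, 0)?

√2

Direction vector d = (1, 0, 0).
AP = (3, -1, -1); AP·d = 3, |AP|² = 11, |d|² = 1.
distance² = |AP|² − (AP·d)²/|d|² = 11 − 9/1 = 2, so the distance is √2.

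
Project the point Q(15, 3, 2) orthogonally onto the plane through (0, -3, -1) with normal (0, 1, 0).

(15, -3, 2)

n = (0, 1, 0), |n|² = 1, and n·Q − (-3) = 6.
t = 6/1 = 6, so the foot is Q − t·n = (15, 3, 2) − 6·(0, 1, 0) = (15, -3, 2).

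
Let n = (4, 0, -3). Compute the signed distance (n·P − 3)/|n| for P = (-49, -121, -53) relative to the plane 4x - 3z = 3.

-8

n·P − 3 = -40.
|n| = 5, so the signed distance is -40/5 = -8.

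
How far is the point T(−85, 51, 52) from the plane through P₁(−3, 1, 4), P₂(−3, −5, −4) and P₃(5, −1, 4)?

√26

P₁P₂ = (0, −6, −8) and P₁P₃ = (8, −2, 0), so a normal is n = P₁P₂ × P₁P₃ = (−16, −64, 48).
n = (−16, −64, 48); n·P − 176 = 416; |n| = 16√26; distance = 416/(16√26) = √26.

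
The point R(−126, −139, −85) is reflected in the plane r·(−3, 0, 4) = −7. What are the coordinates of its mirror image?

(-576/5, -139, -497/5)

With n = (−3, 0, 4), the signed offset is (n·R − (-7))/|n|² = 45/25 = 9/5.
R' = R − 2t·n = (−126, −139, −85) − (18/5)·(−3, 0, 4) = (−576/5, −139, −497/5).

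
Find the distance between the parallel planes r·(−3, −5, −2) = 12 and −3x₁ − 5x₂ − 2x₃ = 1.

11√38/38

With common normal n = (−3, −5, −2) (|n| = √38), the distance is |12 − 1|/|n| = 11/√38.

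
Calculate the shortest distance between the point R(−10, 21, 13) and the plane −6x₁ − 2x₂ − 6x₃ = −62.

n = (−6, −2, −6); n·P − (-62) = 2; |n| = 2√19; distance = 2/(2√19) = 1/√19.

1/√19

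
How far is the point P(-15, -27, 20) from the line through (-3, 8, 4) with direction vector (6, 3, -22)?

2√274

Direction vector d = (6, 3, -22).
AP = (-12, -35, 16), and AP × d = (722, -168, 174).
|AP × d|² = 579784 and |d|² = 529, so the distance is √(579784/529) = √1096 = 2√274.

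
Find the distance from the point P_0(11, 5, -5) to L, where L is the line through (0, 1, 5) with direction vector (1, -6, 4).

Direction vector d = (1, -6, 4).
AP = (11, 4, -10), and AP × d = (-44, -54, -70).
|AP × d|² = 9752 and |d|² = 53, so the distance is √(9752/53) = √184 = 2√46.

2√46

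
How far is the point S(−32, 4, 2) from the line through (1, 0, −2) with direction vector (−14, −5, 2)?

Direction vector d = (−14, −5, 2).
AP = (−33, 4, 4), and AP × d = (28, 10, 221).
|AP × d|² = 49725 and |d|² = 225, so the distance is √(49725/225) = √221.

√221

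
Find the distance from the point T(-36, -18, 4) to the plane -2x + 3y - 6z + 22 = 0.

16/7

Normal vector n = (-2, 3, -6), and n·(-36, -18, 4) - (-22) = 16.
|n| = √(4 + 9 + 36) = 7, so the distance is |16|/7 = 16/7.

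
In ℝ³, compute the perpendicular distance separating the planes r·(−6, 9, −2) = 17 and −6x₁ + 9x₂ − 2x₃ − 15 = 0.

2/11

Both planes have normal n = (−6, 9, −2), |n| = 11. Any point on the first plane is at distance |15 − 17|/|n| = 2/11 from the second.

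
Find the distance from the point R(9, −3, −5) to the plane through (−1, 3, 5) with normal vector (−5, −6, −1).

The plane has equation n·(r − (−1, 3, 5)) = 0, i.e. n·r = -18.
Then n·(9, −3, −5) − (−18) = −4.
|n| = √(25 + 36 + 1) = √62, so the distance is |-4|/√62 = 2√62/31.

2√62/31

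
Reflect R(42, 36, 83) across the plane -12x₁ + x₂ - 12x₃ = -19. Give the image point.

(-78, 46, -37)

n = (-12, 1, -12), |n|² = 289, n·R − (-19) = -1445, so t = -1445/289 = -5.
Foot F = R − (-5)·n = (-18, 41, 23); the reflection is 2F − R = (-78, 46, -37).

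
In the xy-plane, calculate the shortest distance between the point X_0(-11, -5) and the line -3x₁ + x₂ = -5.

The normal to the line is n = (-3, 1) with |n| = √10.
|n·X_0 − (-5)| = |28 − (-5)| = 33, so the distance is 33/√10.

33/√10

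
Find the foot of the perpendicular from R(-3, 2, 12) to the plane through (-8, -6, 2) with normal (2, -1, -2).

(1, 0, 8)

The perpendicular from R has direction n = (2, -1, -2): r = (-3, 2, 12) + t(2, -1, -2).
Substitute into the plane: n·(R + tn) = -14 gives -32 + 9t = -14, so t = 2.
Foot = (-3, 2, 12) + 2·(2, -1, -2) = (1, 0, 8).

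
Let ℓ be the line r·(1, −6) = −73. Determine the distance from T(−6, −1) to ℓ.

73√37/37

The normal to the line is n = (1, −6) with |n| = √37.
|n·T − (-73)| = |0 − (-73)| = 73, so the distance is 73/√37.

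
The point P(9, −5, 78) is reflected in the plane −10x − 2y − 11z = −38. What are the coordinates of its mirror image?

(-71, -21, -10)

With n = (−10, −2, −11), the signed offset is (n·P − (-38))/|n|² = -900/225 = -4.
P' = P − 2t·n = (9, −5, 78) − (-8)·(−10, −2, −11) = (−71, −21, −10).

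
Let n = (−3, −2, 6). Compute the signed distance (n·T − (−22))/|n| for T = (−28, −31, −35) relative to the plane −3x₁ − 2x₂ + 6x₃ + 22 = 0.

-6

n·T − (-22) = -42.
|n| = 7, so the signed distance is -42/7 = -6.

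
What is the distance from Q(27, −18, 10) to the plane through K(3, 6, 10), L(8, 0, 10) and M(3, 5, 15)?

KL = (5, −6, 0) and KM = (0, −1, 5), so a normal is n = KL × KM = (−30, −25, −5).
Then n·(27, −18, 10) − (−290) = −120.
|n| = √(900 + 625 + 25) = 5√62, so the distance is |-120|/(5√62) = 12√62/31.

12√62/31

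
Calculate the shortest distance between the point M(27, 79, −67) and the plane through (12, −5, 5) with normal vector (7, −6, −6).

3

The plane has equation n·(r − (12, −5, 5)) = 0, i.e. n·r = 84.
d = |7·27 + (-6)·79 + (-6)·(-67) − 84| / √(49 + 36 + 36) = |33| / 11 = 3.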